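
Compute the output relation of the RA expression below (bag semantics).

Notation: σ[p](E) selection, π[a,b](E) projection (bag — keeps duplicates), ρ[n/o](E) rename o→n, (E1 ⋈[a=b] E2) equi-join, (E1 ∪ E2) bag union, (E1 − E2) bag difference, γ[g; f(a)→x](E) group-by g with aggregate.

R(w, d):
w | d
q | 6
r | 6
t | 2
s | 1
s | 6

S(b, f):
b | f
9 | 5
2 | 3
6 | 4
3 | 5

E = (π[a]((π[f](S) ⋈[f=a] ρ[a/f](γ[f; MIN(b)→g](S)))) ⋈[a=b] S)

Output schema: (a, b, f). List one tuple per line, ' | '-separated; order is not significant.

Stepwise |·|:
  S → 4
  π[f](S) → 4
  S → 4
  γ[f; MIN(b)→g](S) → 3
  ρ[a/f](γ[f; MIN(b)→g](S)) → 3
  (π[f](S) ⋈[f=a] ρ[a/f](γ[f; MIN(b)→g](S))) → 4
  π[a]((π[f](S) ⋈[f=a] ρ[a/f](γ[f; MIN(b)→g](S)))) → 4
  S → 4
  (π[a]((π[f](S) ⋈[f=a] ρ[a/f](γ[f; MIN(b)→g](S)))) ⋈[a=b] S) → 1

== RESULT ==
a | b | f
3 | 3 | 5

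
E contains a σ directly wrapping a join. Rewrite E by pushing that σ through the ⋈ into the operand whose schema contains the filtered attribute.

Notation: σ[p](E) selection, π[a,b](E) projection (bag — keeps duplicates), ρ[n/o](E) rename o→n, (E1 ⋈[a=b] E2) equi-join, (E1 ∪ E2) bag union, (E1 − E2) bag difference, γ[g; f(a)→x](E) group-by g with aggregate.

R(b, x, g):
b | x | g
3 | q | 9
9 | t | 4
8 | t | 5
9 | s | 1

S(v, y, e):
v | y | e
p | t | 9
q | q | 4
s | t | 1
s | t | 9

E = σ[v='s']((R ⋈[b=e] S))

σ filters on v, owned by the right side.
E' = (R ⋈[b=e] σ[v='s'](S))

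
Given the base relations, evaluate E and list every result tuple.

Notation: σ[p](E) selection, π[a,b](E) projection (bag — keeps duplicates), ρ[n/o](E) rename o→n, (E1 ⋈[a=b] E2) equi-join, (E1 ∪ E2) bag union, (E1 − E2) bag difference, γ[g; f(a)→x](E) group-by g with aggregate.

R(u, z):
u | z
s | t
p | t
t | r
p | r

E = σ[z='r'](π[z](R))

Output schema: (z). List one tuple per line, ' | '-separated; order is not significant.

Stepwise |·|:
  R → 4
  π[z](R) → 4
  σ[z='r'](π[z](R)) → 2

== RESULT ==
z
r
r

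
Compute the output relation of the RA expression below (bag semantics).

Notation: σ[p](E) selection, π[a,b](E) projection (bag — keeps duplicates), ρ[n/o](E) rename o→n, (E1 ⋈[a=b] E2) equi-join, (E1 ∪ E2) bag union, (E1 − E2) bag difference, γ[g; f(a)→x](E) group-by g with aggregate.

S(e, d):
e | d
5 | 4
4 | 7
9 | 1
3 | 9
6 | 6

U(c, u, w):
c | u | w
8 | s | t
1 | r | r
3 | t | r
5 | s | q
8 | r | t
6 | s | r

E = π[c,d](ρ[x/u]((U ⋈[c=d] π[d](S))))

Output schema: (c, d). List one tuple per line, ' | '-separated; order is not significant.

Row counts bottom-up:
  U → 6
  S → 5
  π[d](S) → 5
  (U ⋈[c=d] π[d](S)) → 2
  ρ[x/u]((U ⋈[c=d] π[d](S))) → 2
  π[c,d](ρ[x/u]((U ⋈[c=d] π[d](S)))) → 2

== RESULT ==
c | d
1 | 1
6 | 6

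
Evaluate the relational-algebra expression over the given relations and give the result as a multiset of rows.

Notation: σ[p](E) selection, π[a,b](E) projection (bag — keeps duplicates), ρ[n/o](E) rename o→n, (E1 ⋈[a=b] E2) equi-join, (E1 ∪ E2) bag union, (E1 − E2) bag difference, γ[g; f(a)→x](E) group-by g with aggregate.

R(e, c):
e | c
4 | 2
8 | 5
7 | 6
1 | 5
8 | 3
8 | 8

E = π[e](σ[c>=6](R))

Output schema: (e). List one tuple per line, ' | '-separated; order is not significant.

Row counts bottom-up:
  R → 6
  σ[c>=6](R) → 2
  π[e](σ[c>=6](R)) → 2

== RESULT ==
e
7
8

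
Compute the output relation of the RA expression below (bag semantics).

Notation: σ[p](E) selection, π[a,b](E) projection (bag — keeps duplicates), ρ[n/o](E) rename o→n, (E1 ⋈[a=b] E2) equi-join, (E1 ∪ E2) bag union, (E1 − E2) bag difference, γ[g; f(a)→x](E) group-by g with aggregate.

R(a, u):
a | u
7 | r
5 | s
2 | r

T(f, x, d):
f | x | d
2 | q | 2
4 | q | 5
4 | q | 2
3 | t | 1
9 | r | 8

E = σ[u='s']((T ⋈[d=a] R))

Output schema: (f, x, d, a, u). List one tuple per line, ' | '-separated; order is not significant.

Subexpression sizes:
  T → 5
  R → 3
  (T ⋈[d=a] R) → 3
  σ[u='s']((T ⋈[d=a] R)) → 1

== RESULT ==
f | x | d | a | u
4 | q | 5 | 5 | s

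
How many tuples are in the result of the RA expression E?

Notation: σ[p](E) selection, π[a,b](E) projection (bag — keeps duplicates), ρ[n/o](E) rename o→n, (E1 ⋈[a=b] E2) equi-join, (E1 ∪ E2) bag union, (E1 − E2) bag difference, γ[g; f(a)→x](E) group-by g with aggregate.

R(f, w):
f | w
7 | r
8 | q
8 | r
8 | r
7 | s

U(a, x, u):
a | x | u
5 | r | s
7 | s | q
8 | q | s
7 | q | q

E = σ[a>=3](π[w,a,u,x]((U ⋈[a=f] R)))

Stepwise |·|:
  U → 4
  R → 5
  (U ⋈[a=f] R) → 7
  π[w,a,u,x]((U ⋈[a=f] R)) → 7
  σ[a>=3](π[w,a,u,x]((U ⋈[a=f] R))) → 7

|E| = 7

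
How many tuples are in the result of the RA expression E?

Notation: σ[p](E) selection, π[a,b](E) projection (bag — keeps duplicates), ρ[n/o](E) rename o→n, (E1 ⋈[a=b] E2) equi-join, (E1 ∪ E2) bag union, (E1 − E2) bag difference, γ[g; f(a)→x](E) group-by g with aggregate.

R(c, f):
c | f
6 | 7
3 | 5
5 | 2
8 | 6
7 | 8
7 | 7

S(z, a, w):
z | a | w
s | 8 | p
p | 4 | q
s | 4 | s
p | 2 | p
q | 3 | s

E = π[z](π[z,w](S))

Subexpression sizes:
  S → 5
  π[z,w](S) → 5
  π[z](π[z,w](S)) → 5

|E| = 5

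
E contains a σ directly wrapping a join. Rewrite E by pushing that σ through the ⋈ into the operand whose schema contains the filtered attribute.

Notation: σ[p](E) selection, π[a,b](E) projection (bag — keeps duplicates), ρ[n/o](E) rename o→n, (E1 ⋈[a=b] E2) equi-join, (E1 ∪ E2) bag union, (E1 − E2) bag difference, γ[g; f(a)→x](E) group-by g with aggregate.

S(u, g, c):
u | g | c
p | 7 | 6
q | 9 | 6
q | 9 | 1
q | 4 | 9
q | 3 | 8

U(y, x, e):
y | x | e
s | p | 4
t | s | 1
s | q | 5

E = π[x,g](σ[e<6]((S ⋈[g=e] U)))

σ filters on e, owned by the right side.
E' = π[x,g]((S ⋈[g=e] σ[e<6](U)))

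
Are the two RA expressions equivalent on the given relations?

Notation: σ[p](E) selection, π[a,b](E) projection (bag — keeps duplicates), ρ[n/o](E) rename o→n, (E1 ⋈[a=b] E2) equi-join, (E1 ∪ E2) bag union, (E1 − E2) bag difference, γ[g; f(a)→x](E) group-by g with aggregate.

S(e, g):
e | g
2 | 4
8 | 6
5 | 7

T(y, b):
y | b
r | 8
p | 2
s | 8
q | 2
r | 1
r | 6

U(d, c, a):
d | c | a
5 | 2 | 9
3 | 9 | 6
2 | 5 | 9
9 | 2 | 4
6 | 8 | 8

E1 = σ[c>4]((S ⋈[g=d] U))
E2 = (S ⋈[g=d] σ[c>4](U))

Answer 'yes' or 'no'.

E1 stepwise |·|:
  S → 3
  U → 5
  (S ⋈[g=d] U) → 1
  σ[c>4]((S ⋈[g=d] U)) → 1
E2 stepwise |·|:
  S → 3
  U → 5
  σ[c>4](U) → 3
  (S ⋈[g=d] σ[c>4](U)) → 1

E1 and E2 produce the same multiset:
e | g | d | c | a
8 | 6 | 6 | 8 | 8

yes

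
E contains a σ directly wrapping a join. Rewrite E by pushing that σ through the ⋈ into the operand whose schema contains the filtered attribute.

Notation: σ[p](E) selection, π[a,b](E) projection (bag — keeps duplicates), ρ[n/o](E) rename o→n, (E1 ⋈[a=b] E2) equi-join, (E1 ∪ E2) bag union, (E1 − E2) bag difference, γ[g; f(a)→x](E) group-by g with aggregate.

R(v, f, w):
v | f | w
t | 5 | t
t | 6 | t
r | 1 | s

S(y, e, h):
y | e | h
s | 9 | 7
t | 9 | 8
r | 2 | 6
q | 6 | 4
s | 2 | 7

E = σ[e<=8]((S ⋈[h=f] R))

σ filters on e, owned by the left side.
E' = (σ[e<=8](S) ⋈[h=f] R)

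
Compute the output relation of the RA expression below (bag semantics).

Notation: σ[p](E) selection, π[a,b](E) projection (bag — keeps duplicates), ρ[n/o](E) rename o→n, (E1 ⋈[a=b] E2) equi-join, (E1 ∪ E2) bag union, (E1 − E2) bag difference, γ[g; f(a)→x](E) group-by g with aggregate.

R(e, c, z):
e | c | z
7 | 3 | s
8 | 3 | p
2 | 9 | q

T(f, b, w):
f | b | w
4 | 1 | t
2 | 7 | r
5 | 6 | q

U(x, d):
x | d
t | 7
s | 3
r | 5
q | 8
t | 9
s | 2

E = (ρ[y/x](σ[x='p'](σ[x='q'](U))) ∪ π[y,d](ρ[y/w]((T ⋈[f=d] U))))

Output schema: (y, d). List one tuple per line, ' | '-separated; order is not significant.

Stepwise |·|:
  U → 6
  σ[x='q'](U) → 1
  σ[x='p'](σ[x='q'](U)) → 0
  ρ[y/x](σ[x='p'](σ[x='q'](U))) → 0
  T → 3
  U → 6
  (T ⋈[f=d] U) → 2
  ρ[y/w]((T ⋈[f=d] U)) → 2
  π[y,d](ρ[y/w]((T ⋈[f=d] U))) → 2
  (ρ[y/x](σ[x='p'](σ[x='q'](U))) ∪ π[y,d](ρ[y/w]((T ⋈[f=d] U)))) → 2

== RESULT ==
y | d
q | 5
r | 2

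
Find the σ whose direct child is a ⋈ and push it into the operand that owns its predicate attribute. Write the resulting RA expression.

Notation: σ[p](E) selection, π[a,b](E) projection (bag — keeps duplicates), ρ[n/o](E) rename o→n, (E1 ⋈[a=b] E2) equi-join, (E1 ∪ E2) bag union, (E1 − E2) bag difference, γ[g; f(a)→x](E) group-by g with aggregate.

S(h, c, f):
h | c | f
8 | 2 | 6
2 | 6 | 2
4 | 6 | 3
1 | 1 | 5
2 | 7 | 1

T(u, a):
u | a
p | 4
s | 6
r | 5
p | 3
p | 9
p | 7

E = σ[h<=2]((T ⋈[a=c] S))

σ filters on h, owned by the right side.
E' = (T ⋈[a=c] σ[h<=2](S))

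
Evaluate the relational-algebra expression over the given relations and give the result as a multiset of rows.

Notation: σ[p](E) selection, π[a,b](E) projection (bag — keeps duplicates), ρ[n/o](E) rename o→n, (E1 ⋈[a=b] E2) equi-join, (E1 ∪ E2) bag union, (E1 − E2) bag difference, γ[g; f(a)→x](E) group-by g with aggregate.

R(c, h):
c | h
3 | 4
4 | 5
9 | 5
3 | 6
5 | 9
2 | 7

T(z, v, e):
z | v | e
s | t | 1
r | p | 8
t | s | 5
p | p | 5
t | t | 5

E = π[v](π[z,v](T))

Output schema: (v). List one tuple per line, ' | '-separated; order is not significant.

Per-node cardinality:
  T → 5
  π[z,v](T) → 5
  π[v](π[z,v](T)) → 5

== RESULT ==
v
p
p
s
t
t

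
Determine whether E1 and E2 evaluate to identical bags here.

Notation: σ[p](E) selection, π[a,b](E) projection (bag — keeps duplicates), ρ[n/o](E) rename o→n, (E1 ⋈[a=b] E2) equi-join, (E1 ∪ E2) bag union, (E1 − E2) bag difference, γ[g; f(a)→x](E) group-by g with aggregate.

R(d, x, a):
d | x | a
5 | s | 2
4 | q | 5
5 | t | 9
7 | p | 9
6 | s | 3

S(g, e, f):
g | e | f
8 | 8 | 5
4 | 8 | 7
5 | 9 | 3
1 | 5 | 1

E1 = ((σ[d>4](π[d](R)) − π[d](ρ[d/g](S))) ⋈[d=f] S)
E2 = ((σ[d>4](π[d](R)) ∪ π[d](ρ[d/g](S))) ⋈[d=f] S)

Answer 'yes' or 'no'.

E1 stepwise |·|:
  R → 5
  π[d](R) → 5
  σ[d>4](π[d](R)) → 4
  S → 4
  ρ[d/g](S) → 4
  π[d](ρ[d/g](S)) → 4
  (σ[d>4](π[d](R)) − π[d](ρ[d/g](S))) → 3
  S → 4
  ((σ[d>4](π[d](R)) − π[d](ρ[d/g](S))) ⋈[d=f] S) → 2
E2 stepwise |·|:
  R → 5
  π[d](R) → 5
  σ[d>4](π[d](R)) → 4
  S → 4
  ρ[d/g](S) → 4
  π[d](ρ[d/g](S)) → 4
  (σ[d>4](π[d](R)) ∪ π[d](ρ[d/g](S))) → 8
  S → 4
  ((σ[d>4](π[d](R)) ∪ π[d](ρ[d/g](S))) ⋈[d=f] S) → 5

E1 result:
d | g | e | f
5 | 8 | 8 | 5
7 | 4 | 8 | 7
E2 result:
d | g | e | f
1 | 1 | 5 | 1
5 | 8 | 8 | 5
5 | 8 | 8 | 5
5 | 8 | 8 | 5
7 | 4 | 8 | 7
Witness: (5, 8, 8, 5) appears 1× in E1 but 3× in E2.

no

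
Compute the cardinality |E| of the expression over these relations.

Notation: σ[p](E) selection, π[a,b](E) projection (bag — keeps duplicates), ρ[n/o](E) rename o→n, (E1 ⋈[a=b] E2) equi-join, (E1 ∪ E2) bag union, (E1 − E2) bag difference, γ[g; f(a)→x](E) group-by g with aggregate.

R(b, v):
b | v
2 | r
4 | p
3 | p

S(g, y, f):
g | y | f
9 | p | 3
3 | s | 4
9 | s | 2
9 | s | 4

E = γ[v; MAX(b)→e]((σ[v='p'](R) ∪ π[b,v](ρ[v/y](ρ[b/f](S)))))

Stepwise |·|:
  R → 3
  σ[v='p'](R) → 2
  S → 4
  ρ[b/f](S) → 4
  ρ[v/y](ρ[b/f](S)) → 4
  π[b,v](ρ[v/y](ρ[b/f](S))) → 4
  (σ[v='p'](R) ∪ π[b,v](ρ[v/y](ρ[b/f](S)))) → 6
  γ[v; MAX(b)→e]((σ[v='p'](R) ∪ π[b,v](ρ[v/y](ρ[b/f](S))))) → 2

|E| = 2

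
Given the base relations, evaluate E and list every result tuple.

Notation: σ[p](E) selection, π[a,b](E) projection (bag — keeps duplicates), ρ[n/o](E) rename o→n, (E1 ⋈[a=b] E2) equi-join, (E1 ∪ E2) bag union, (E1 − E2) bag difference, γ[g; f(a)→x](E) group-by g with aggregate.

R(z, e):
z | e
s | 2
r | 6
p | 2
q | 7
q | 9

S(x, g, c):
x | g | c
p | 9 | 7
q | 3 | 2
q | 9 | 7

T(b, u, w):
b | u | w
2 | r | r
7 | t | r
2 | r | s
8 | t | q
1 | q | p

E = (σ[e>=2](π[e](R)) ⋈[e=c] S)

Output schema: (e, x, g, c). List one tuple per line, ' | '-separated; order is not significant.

Per-node cardinality:
  R → 5
  π[e](R) → 5
  σ[e>=2](π[e](R)) → 5
  S → 3
  (σ[e>=2](π[e](R)) ⋈[e=c] S) → 4

== RESULT ==
e | x | g | c
2 | q | 3 | 2
2 | q | 3 | 2
7 | p | 9 | 7
7 | q | 9 | 7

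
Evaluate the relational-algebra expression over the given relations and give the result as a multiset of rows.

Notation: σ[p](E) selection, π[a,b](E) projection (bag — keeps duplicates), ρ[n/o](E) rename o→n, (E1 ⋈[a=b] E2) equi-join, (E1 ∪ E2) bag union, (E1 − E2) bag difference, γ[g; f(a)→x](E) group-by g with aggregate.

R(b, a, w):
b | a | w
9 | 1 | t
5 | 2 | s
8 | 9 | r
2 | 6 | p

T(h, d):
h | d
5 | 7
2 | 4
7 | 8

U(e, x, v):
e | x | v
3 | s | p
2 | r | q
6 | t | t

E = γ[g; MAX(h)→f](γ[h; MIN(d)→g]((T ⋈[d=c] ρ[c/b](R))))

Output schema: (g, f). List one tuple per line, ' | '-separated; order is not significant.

Per-node cardinality:
  T → 3
  R → 4
  ρ[c/b](R) → 4
  (T ⋈[d=c] ρ[c/b](R)) → 1
  γ[h; MIN(d)→g]((T ⋈[d=c] ρ[c/b](R))) → 1
  γ[g; MAX(h)→f](γ[h; MIN(d)→g]((T ⋈[d=c] ρ[c/b](R)))) → 1

== RESULT ==
g | f
8 | 7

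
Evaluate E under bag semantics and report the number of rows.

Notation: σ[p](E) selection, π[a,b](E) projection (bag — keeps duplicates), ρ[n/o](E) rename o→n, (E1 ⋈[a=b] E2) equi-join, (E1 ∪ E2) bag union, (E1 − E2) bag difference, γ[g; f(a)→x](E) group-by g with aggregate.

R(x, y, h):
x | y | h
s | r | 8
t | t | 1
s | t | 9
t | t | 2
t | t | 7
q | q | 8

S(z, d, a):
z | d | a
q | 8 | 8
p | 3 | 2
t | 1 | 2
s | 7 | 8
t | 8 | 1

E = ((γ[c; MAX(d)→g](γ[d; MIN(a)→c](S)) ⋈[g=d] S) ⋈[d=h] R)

Per-node cardinality:
  S → 5
  γ[d; MIN(a)→c](S) → 4
  γ[c; MAX(d)→g](γ[d; MIN(a)→c](S)) → 3
  S → 5
  (γ[c; MAX(d)→g](γ[d; MIN(a)→c](S)) ⋈[g=d] S) → 4
  R → 6
  ((γ[c; MAX(d)→g](γ[d; MIN(a)→c](S)) ⋈[g=d] S) ⋈[d=h] R) → 5

|E| = 5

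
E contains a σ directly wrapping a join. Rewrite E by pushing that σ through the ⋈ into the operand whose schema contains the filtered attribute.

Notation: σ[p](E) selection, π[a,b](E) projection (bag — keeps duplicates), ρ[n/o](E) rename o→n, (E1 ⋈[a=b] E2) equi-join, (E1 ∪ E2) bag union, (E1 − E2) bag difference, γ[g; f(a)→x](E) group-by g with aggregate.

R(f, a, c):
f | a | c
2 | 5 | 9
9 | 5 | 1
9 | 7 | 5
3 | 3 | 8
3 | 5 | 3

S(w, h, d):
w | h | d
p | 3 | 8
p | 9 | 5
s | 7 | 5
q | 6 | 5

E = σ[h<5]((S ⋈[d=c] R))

σ filters on h, owned by the left side.
E' = (σ[h<5](S) ⋈[d=c] R)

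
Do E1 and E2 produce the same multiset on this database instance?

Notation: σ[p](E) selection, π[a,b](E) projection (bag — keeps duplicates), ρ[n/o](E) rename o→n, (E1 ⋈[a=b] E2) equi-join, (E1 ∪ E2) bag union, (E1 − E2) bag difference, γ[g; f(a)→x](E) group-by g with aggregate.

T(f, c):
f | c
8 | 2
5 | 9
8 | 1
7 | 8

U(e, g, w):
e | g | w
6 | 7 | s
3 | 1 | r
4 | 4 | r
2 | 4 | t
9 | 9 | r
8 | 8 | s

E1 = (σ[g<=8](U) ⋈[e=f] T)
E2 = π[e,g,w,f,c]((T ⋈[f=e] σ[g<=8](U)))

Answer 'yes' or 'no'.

E1 per-node cardinality:
  U → 6
  σ[g<=8](U) → 5
  T → 4
  (σ[g<=8](U) ⋈[e=f] T) → 2
E2 per-node cardinality:
  T → 4
  U → 6
  σ[g<=8](U) → 5
  (T ⋈[f=e] σ[g<=8](U)) → 2
  π[e,g,w,f,c]((T ⋈[f=e] σ[g<=8](U))) → 2

E1 and E2 produce the same multiset:
e | g | w | f | c
8 | 8 | s | 8 | 1
8 | 8 | s | 8 | 2

yes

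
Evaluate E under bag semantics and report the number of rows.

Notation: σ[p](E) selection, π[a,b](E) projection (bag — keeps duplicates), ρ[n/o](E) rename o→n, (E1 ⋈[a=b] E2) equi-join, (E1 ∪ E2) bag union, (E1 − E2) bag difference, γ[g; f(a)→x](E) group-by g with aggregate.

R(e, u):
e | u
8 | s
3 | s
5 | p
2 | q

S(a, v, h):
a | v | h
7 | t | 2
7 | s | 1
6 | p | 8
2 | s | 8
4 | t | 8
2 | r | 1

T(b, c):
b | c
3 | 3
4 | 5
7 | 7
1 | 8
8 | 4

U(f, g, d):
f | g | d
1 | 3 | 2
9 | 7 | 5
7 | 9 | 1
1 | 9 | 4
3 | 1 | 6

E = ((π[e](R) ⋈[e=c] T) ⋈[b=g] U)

Per-node cardinality:
  R → 4
  π[e](R) → 4
  T → 5
  (π[e](R) ⋈[e=c] T) → 3
  U → 5
  ((π[e](R) ⋈[e=c] T) ⋈[b=g] U) → 2

|E| = 2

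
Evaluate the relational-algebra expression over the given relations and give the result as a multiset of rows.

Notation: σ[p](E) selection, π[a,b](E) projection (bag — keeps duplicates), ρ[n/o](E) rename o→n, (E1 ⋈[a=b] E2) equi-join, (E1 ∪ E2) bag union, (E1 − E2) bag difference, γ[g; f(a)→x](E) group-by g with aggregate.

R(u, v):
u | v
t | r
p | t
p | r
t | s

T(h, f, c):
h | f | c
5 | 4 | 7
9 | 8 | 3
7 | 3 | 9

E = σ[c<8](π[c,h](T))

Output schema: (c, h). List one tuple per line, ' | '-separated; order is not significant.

Subexpression sizes:
  T → 3
  π[c,h](T) → 3
  σ[c<8](π[c,h](T)) → 2

== RESULT ==
c | h
3 | 9
7 | 5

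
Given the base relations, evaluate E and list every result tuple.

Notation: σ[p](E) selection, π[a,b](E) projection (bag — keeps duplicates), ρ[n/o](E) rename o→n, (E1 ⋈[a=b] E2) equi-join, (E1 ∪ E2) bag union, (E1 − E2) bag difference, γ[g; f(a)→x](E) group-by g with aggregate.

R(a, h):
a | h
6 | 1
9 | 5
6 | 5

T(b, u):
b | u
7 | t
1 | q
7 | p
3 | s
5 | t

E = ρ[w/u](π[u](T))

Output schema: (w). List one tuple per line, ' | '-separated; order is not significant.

Stepwise |·|:
  T → 5
  π[u](T) → 5
  ρ[w/u](π[u](T)) → 5

== RESULT ==
w
p
q
s
t
t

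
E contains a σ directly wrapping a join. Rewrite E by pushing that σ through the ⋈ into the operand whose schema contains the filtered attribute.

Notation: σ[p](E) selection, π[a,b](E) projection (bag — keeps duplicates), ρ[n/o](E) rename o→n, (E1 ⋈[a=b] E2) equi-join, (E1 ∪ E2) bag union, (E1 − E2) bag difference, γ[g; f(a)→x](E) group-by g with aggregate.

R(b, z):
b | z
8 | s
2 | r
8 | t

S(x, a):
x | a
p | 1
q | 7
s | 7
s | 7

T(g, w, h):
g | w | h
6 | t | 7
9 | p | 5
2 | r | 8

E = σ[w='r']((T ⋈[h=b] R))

σ filters on w, owned by the left side.
E' = (σ[w='r'](T) ⋈[h=b] R)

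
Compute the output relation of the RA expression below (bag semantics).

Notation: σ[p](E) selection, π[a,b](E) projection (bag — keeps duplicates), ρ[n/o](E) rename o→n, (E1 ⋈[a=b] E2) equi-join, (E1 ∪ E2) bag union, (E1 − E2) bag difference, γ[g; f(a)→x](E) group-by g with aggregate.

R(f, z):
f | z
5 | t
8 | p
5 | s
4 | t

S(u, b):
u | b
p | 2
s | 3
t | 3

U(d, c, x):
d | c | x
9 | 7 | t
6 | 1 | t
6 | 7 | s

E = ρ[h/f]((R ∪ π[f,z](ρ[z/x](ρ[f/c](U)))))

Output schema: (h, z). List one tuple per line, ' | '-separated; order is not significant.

Row counts bottom-up:
  R → 4
  U → 3
  ρ[f/c](U) → 3
  ρ[z/x](ρ[f/c](U)) → 3
  π[f,z](ρ[z/x](ρ[f/c](U))) → 3
  (R ∪ π[f,z](ρ[z/x](ρ[f/c](U)))) → 7
  ρ[h/f]((R ∪ π[f,z](ρ[z/x](ρ[f/c](U))))) → 7

== RESULT ==
h | z
1 | t
4 | t
5 | s
5 | t
7 | s
7 | t
8 | p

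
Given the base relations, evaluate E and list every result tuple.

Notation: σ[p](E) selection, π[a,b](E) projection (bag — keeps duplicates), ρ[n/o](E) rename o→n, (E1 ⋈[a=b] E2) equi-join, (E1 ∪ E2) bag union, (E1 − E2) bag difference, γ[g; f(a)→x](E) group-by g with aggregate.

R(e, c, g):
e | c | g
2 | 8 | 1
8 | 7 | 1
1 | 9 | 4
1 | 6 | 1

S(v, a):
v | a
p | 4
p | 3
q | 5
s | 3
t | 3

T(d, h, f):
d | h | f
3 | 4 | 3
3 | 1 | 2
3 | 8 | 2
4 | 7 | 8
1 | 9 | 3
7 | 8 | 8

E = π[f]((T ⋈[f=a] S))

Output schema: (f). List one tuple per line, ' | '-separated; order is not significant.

Stepwise |·|:
  T → 6
  S → 5
  (T ⋈[f=a] S) → 6
  π[f]((T ⋈[f=a] S)) → 6

== RESULT ==
f
3
3
3
3
3
3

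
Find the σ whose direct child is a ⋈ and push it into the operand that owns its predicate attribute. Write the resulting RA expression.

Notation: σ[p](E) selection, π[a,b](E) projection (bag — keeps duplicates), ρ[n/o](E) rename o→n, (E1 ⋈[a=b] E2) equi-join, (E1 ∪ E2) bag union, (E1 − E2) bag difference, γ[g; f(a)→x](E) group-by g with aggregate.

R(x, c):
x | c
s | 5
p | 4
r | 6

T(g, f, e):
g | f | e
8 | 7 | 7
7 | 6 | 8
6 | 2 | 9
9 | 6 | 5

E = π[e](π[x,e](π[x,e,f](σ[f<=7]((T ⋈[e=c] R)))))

σ filters on f, owned by the left side.
E' = π[e](π[x,e](π[x,e,f]((σ[f<=7](T) ⋈[e=c] R))))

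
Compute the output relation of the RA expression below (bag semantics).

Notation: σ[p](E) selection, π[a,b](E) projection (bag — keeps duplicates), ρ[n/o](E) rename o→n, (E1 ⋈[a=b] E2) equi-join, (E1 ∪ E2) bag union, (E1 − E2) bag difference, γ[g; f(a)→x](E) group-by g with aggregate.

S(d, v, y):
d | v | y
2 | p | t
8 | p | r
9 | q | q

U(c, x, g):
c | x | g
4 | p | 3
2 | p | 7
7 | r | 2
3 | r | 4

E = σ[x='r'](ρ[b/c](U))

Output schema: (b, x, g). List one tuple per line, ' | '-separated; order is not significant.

Per-node cardinality:
  U → 4
  ρ[b/c](U) → 4
  σ[x='r'](ρ[b/c](U)) → 2

== RESULT ==
b | x | g
3 | r | 4
7 | r | 2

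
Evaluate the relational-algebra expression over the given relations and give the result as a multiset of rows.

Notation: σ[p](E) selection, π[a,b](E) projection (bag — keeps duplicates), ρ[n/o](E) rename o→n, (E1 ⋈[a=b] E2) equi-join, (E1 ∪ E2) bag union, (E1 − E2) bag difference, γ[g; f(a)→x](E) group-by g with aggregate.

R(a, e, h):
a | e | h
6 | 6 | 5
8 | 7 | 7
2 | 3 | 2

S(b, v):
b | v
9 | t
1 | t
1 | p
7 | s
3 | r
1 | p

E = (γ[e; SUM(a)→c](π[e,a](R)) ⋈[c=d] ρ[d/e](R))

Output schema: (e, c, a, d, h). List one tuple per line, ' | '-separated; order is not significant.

Subexpression sizes:
  R → 3
  π[e,a](R) → 3
  γ[e; SUM(a)→c](π[e,a](R)) → 3
  R → 3
  ρ[d/e](R) → 3
  (γ[e; SUM(a)→c](π[e,a](R)) ⋈[c=d] ρ[d/e](R)) → 1

== RESULT ==
e | c | a | d | h
6 | 6 | 6 | 6 | 5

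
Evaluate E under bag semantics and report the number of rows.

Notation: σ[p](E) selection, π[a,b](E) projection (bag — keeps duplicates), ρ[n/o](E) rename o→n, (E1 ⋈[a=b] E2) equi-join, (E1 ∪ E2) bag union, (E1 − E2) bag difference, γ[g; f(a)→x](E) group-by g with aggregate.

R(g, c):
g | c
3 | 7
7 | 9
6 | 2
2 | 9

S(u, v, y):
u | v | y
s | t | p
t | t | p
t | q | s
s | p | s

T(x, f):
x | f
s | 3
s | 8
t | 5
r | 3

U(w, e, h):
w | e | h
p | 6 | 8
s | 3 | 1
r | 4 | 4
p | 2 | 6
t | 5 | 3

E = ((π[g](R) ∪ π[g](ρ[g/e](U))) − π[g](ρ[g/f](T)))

Per-node cardinality:
  R → 4
  π[g](R) → 4
  U → 5
  ρ[g/e](U) → 5
  π[g](ρ[g/e](U)) → 5
  (π[g](R) ∪ π[g](ρ[g/e](U))) → 9
  T → 4
  ρ[g/f](T) → 4
  π[g](ρ[g/f](T)) → 4
  ((π[g](R) ∪ π[g](ρ[g/e](U))) − π[g](ρ[g/f](T))) → 6

|E| = 6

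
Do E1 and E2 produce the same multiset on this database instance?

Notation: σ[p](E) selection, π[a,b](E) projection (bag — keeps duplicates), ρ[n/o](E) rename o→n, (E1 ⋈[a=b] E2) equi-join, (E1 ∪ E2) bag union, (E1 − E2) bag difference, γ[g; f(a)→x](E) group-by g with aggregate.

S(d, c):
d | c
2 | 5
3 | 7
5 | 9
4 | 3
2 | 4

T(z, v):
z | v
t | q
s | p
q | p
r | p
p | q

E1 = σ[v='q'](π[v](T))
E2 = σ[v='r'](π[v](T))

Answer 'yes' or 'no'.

E1 per-node cardinality:
  T → 5
  π[v](T) → 5
  σ[v='q'](π[v](T)) → 2
E2 per-node cardinality:
  T → 5
  π[v](T) → 5
  σ[v='r'](π[v](T)) → 0

E1 result:
v
q
q
E2 result:
v
(0 rows)
Witness: ('q',) appears 2× in E1 but 0× in E2.

no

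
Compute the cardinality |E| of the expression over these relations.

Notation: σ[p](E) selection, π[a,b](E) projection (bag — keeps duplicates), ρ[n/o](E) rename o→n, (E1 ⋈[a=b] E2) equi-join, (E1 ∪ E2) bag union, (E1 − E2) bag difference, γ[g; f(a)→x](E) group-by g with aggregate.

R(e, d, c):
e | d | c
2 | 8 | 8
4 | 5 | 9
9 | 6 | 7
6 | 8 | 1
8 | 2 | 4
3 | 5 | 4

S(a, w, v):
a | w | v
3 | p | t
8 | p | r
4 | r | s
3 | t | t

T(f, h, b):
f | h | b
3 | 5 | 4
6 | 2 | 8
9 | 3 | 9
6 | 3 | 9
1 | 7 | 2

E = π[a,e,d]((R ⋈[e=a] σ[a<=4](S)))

Stepwise |·|:
  R → 6
  S → 4
  σ[a<=4](S) → 3
  (R ⋈[e=a] σ[a<=4](S)) → 3
  π[a,e,d]((R ⋈[e=a] σ[a<=4](S))) → 3

|E| = 3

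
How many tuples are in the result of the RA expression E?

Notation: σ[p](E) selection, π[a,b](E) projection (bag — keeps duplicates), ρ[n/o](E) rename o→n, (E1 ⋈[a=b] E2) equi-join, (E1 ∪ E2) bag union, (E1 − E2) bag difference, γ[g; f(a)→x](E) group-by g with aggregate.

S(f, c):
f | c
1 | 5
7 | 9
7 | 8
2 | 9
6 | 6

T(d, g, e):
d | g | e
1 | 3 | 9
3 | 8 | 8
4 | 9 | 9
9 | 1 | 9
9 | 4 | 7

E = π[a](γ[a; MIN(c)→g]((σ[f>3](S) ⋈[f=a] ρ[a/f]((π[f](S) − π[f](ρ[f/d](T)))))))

Row counts bottom-up:
  S → 5
  σ[f>3](S) → 3
  S → 5
  π[f](S) → 5
  T → 5
  ρ[f/d](T) → 5
  π[f](ρ[f/d](T)) → 5
  (π[f](S) − π[f](ρ[f/d](T))) → 4
  ρ[a/f]((π[f](S) − π[f](ρ[f/d](T)))) → 4
  (σ[f>3](S) ⋈[f=a] ρ[a/f]((π[f](S) − π[f](ρ[f/d](T))))) → 5
  γ[a; MIN(c)→g]((σ[f>3](S) ⋈[f=a] ρ[a/f]((π[f](S) − π[f](ρ[f/d](T)))))) → 2
  π[a](γ[a; MIN(c)→g]((σ[f>3](S) ⋈[f=a] ρ[a/f]((π[f](S) − π[f](ρ[f/d](T))))))) → 2

|E| = 2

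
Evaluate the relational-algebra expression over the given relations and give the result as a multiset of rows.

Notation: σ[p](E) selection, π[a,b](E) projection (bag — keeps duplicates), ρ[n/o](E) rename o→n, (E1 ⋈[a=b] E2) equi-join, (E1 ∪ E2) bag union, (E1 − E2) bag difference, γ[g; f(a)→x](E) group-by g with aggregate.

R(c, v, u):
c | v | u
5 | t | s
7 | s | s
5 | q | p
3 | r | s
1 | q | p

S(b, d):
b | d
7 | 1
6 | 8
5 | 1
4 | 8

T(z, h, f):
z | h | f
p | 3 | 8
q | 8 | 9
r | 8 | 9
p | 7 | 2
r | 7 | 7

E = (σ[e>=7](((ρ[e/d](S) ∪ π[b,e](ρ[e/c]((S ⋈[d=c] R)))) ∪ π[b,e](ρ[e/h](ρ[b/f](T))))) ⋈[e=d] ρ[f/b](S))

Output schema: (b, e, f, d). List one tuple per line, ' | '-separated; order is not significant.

Per-node cardinality:
  S → 4
  ρ[e/d](S) → 4
  S → 4
  R → 5
  (S ⋈[d=c] R) → 2
  ρ[e/c]((S ⋈[d=c] R)) → 2
  π[b,e](ρ[e/c]((S ⋈[d=c] R))) → 2
  (ρ[e/d](S) ∪ π[b,e](ρ[e/c]((S ⋈[d=c] R)))) → 6
  T → 5
  ρ[b/f](T) → 5
  ρ[e/h](ρ[b/f](T)) → 5
  π[b,e](ρ[e/h](ρ[b/f](T))) → 5
  ((ρ[e/d](S) ∪ π[b,e](ρ[e/c]((S ⋈[d=c] R)))) ∪ π[b,e](ρ[e/h](ρ[b/f](T)))) → 11
  σ[e>=7](((ρ[e/d](S) ∪ π[b,e](ρ[e/c]((S ⋈[d=c] R)))) ∪ π[b,e](ρ[e/h](ρ[b/f](T))))) → 6
  S → 4
  ρ[f/b](S) → 4
  (σ[e>=7](((ρ[e/d](S) ∪ π[b,e](ρ[e/c]((S ⋈[d=c] R)))) ∪ π[b,e](ρ[e/h](ρ[b/f](T))))) ⋈[e=d] ρ[f/b](S)) → 8

== RESULT ==
b | e | f | d
4 | 8 | 4 | 8
4 | 8 | 6 | 8
6 | 8 | 4 | 8
6 | 8 | 6 | 8
9 | 8 | 4 | 8
9 | 8 | 4 | 8
9 | 8 | 6 | 8
9 | 8 | 6 | 8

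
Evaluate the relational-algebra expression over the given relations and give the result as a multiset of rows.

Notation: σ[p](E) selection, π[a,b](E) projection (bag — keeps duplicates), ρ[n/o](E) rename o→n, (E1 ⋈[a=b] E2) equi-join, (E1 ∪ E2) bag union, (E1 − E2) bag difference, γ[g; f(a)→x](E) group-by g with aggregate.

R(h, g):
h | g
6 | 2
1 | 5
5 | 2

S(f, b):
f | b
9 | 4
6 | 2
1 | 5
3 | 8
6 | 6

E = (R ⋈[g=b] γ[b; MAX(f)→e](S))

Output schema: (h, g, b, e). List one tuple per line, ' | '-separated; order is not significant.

Stepwise |·|:
  R → 3
  S → 5
  γ[b; MAX(f)→e](S) → 5
  (R ⋈[g=b] γ[b; MAX(f)→e](S)) → 3

== RESULT ==
h | g | b | e
1 | 5 | 5 | 1
5 | 2 | 2 | 6
6 | 2 | 2 | 6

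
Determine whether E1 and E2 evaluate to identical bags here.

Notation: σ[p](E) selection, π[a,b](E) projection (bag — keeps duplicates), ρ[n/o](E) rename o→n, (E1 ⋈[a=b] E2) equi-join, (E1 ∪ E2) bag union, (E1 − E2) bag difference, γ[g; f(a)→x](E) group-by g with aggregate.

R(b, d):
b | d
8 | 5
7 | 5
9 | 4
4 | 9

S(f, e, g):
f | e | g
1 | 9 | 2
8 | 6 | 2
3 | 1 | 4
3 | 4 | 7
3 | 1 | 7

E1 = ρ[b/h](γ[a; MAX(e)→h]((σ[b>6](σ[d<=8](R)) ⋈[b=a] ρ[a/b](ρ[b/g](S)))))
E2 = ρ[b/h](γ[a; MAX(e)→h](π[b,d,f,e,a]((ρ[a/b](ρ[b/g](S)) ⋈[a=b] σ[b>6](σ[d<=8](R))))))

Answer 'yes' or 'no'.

E1 subexpression sizes:
  R → 4
  σ[d<=8](R) → 3
  σ[b>6](σ[d<=8](R)) → 3
  S → 5
  ρ[b/g](S) → 5
  ρ[a/b](ρ[b/g](S)) → 5
  (σ[b>6](σ[d<=8](R)) ⋈[b=a] ρ[a/b](ρ[b/g](S))) → 2
  γ[a; MAX(e)→h]((σ[b>6](σ[d<=8](R)) ⋈[b=a] ρ[a/b](ρ[b/g](S)))) → 1
  ρ[b/h](γ[a; MAX(e)→h]((σ[b>6](σ[d<=8](R)) ⋈[b=a] ρ[a/b](ρ[b/g](S))))) → 1
E2 subexpression sizes:
  S → 5
  ρ[b/g](S) → 5
  ρ[a/b](ρ[b/g](S)) → 5
  R → 4
  σ[d<=8](R) → 3
  σ[b>6](σ[d<=8](R)) → 3
  (ρ[a/b](ρ[b/g](S)) ⋈[a=b] σ[b>6](σ[d<=8](R))) → 2
  π[b,d,f,e,a]((ρ[a/b](ρ[b/g](S)) ⋈[a=b] σ[b>6](σ[d<=8](R)))) → 2
  γ[a; MAX(e)→h](π[b,d,f,e,a]((ρ[a/b](ρ[b/g](S)) ⋈[a=b] σ[b>6](σ[d<=8](R))))) → 1
  ρ[b/h](γ[a; MAX(e)→h](π[b,d,f,e,a]((ρ[a/b](ρ[b/g](S)) ⋈[a=b] σ[b>6](σ[d<=8](R)))))) → 1

E1 and E2 produce the same multiset:
a | b
7 | 4

yes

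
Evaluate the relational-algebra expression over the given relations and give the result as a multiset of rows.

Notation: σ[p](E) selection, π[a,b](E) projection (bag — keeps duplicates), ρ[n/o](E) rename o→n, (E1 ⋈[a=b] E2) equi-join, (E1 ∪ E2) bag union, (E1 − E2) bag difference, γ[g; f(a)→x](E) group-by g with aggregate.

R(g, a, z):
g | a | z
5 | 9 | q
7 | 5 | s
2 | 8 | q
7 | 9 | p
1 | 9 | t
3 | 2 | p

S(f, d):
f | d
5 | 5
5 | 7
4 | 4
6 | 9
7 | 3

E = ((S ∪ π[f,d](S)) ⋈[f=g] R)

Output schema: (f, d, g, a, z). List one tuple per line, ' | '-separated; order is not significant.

Stepwise |·|:
  S → 5
  S → 5
  π[f,d](S) → 5
  (S ∪ π[f,d](S)) → 10
  R → 6
  ((S ∪ π[f,d](S)) ⋈[f=g] R) → 8

== RESULT ==
f | d | g | a | z
5 | 5 | 5 | 9 | q
5 | 5 | 5 | 9 | q
5 | 7 | 5 | 9 | q
5 | 7 | 5 | 9 | q
7 | 3 | 7 | 5 | s
7 | 3 | 7 | 5 | s
7 | 3 | 7 | 9 | p
7 | 3 | 7 | 9 | p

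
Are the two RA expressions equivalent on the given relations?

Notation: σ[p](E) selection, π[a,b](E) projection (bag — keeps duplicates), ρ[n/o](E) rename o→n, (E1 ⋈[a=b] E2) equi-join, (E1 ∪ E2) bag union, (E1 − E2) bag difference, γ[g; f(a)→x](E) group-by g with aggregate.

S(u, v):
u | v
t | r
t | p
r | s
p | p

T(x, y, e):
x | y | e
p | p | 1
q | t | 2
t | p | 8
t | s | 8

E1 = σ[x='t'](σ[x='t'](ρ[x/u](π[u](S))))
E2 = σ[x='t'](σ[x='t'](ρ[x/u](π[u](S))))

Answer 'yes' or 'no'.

E1 subexpression sizes:
  S → 4
  π[u](S) → 4
  ρ[x/u](π[u](S)) → 4
  σ[x='t'](ρ[x/u](π[u](S))) → 2
  σ[x='t'](σ[x='t'](ρ[x/u](π[u](S)))) → 2
E2 subexpression sizes:
  S → 4
  π[u](S) → 4
  ρ[x/u](π[u](S)) → 4
  σ[x='t'](ρ[x/u](π[u](S))) → 2
  σ[x='t'](σ[x='t'](ρ[x/u](π[u](S)))) → 2

E1 and E2 produce the same multiset:
x
t
t

yes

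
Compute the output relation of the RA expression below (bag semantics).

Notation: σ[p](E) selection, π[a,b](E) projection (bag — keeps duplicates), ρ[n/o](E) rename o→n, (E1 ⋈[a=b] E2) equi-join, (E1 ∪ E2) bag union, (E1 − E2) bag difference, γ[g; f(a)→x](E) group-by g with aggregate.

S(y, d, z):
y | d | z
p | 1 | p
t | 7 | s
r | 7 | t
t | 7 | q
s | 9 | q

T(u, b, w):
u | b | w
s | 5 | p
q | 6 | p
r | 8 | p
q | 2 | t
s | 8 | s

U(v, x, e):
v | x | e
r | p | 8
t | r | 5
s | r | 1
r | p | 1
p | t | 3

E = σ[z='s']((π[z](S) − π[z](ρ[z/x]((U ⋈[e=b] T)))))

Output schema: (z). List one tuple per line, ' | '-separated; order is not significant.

Row counts bottom-up:
  S → 5
  π[z](S) → 5
  U → 5
  T → 5
  (U ⋈[e=b] T) → 3
  ρ[z/x]((U ⋈[e=b] T)) → 3
  π[z](ρ[z/x]((U ⋈[e=b] T))) → 3
  (π[z](S) − π[z](ρ[z/x]((U ⋈[e=b] T)))) → 4
  σ[z='s']((π[z](S) − π[z](ρ[z/x]((U ⋈[e=b] T))))) → 1

== RESULT ==
z
s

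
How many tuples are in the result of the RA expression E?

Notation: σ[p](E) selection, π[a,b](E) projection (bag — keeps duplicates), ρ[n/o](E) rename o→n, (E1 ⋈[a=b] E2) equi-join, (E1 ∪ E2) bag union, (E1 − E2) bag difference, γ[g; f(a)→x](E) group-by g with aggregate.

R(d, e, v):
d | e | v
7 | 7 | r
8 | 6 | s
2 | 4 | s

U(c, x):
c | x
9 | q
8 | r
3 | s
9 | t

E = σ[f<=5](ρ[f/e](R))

Row counts bottom-up:
  R → 3
  ρ[f/e](R) → 3
  σ[f<=5](ρ[f/e](R)) → 1

|E| = 1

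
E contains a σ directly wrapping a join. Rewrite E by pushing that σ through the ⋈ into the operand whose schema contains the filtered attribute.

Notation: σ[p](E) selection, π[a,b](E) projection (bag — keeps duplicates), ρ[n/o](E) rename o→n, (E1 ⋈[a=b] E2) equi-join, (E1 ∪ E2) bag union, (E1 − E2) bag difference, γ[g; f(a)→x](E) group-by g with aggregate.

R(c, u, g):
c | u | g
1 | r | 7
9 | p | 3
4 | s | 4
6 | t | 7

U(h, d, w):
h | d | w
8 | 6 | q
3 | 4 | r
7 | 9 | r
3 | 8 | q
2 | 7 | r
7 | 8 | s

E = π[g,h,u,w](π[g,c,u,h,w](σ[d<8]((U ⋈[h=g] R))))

σ filters on d, owned by the left side.
E' = π[g,h,u,w](π[g,c,u,h,w]((σ[d<8](U) ⋈[h=g] R)))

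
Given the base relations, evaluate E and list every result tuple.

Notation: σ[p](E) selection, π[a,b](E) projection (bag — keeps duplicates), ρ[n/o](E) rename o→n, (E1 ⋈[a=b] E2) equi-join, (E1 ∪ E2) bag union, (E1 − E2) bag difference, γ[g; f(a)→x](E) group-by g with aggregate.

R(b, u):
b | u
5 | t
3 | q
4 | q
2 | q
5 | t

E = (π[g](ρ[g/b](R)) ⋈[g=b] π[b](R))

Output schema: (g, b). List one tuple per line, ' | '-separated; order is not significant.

Row counts bottom-up:
  R → 5
  ρ[g/b](R) → 5
  π[g](ρ[g/b](R)) → 5
  R → 5
  π[b](R) → 5
  (π[g](ρ[g/b](R)) ⋈[g=b] π[b](R)) → 7

== RESULT ==
g | b
2 | 2
3 | 3
4 | 4
5 | 5
5 | 5
5 | 5
5 | 5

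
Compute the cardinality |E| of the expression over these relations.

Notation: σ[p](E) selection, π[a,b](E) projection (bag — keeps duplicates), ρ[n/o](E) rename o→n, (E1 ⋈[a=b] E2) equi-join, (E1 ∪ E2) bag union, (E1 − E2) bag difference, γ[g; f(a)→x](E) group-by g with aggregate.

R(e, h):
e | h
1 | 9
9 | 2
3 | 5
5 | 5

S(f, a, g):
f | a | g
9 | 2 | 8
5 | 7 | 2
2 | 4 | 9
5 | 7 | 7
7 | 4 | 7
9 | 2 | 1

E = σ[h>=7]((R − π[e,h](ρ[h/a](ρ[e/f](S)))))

Row counts bottom-up:
  R → 4
  S → 6
  ρ[e/f](S) → 6
  ρ[h/a](ρ[e/f](S)) → 6
  π[e,h](ρ[h/a](ρ[e/f](S))) → 6
  (R − π[e,h](ρ[h/a](ρ[e/f](S)))) → 3
  σ[h>=7]((R − π[e,h](ρ[h/a](ρ[e/f](S))))) → 1

|E| = 1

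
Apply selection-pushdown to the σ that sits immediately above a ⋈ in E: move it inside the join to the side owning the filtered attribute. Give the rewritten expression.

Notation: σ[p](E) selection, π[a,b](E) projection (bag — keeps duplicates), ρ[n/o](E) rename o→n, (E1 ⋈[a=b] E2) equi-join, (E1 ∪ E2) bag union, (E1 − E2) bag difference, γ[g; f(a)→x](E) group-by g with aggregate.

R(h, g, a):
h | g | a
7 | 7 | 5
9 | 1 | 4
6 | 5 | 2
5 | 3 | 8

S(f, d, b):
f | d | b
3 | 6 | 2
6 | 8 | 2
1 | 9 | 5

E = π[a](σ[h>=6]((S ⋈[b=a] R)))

σ filters on h, owned by the right side.
E' = π[a]((S ⋈[b=a] σ[h>=6](R)))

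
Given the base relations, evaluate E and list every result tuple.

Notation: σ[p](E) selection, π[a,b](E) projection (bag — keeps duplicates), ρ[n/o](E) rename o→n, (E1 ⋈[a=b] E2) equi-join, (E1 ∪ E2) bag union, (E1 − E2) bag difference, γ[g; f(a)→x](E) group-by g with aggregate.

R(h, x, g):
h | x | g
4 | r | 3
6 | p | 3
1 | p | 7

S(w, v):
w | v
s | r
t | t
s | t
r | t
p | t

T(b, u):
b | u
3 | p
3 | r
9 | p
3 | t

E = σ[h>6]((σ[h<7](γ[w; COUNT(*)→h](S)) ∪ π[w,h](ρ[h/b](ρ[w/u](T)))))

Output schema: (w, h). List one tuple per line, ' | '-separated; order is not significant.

Subexpression sizes:
  S → 5
  γ[w; COUNT(*)→h](S) → 4
  σ[h<7](γ[w; COUNT(*)→h](S)) → 4
  T → 4
  ρ[w/u](T) → 4
  ρ[h/b](ρ[w/u](T)) → 4
  π[w,h](ρ[h/b](ρ[w/u](T))) → 4
  (σ[h<7](γ[w; COUNT(*)→h](S)) ∪ π[w,h](ρ[h/b](ρ[w/u](T)))) → 8
  σ[h>6]((σ[h<7](γ[w; COUNT(*)→h](S)) ∪ π[w,h](ρ[h/b](ρ[w/u](T))))) → 1

== RESULT ==
w | h
p | 9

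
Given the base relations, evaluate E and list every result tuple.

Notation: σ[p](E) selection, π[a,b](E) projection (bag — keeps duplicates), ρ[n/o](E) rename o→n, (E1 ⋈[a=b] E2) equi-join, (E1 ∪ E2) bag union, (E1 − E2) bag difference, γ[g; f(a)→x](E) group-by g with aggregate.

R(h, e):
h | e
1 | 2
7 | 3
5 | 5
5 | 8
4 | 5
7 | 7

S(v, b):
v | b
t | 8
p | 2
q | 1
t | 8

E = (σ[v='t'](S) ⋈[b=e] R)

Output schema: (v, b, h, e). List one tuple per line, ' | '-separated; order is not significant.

Row counts bottom-up:
  S → 4
  σ[v='t'](S) → 2
  R → 6
  (σ[v='t'](S) ⋈[b=e] R) → 2

== RESULT ==
v | b | h | e
t | 8 | 5 | 8
t | 8 | 5 | 8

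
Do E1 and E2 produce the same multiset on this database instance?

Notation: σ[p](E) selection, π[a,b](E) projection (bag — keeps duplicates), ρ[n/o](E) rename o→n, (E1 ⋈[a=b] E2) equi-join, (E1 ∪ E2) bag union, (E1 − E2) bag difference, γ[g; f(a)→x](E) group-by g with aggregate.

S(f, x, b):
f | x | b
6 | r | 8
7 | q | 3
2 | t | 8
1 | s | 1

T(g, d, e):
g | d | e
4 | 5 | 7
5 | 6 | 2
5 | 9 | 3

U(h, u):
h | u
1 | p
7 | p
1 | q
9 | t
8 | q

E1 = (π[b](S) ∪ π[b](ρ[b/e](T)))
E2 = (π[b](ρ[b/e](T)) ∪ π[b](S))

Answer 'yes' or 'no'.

E1 row counts bottom-up:
  S → 4
  π[b](S) → 4
  T → 3
  ρ[b/e](T) → 3
  π[b](ρ[b/e](T)) → 3
  (π[b](S) ∪ π[b](ρ[b/e](T))) → 7
E2 row counts bottom-up:
  T → 3
  ρ[b/e](T) → 3
  π[b](ρ[b/e](T)) → 3
  S → 4
  π[b](S) → 4
  (π[b](ρ[b/e](T)) ∪ π[b](S)) → 7

E1 and E2 produce the same multiset:
b
1
2
3
3
7
8
8

yes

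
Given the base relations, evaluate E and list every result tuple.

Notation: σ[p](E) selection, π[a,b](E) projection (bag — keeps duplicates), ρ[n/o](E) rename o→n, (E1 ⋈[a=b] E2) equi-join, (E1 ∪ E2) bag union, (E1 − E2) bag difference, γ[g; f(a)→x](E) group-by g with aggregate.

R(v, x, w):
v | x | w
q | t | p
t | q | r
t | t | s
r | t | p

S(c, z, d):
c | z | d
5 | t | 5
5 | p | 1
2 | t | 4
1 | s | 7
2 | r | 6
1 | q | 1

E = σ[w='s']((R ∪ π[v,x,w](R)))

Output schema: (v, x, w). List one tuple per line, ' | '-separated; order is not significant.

Subexpression sizes:
  R → 4
  R → 4
  π[v,x,w](R) → 4
  (R ∪ π[v,x,w](R)) → 8
  σ[w='s']((R ∪ π[v,x,w](R))) → 2

== RESULT ==
v | x | w
t | t | s
t | t | s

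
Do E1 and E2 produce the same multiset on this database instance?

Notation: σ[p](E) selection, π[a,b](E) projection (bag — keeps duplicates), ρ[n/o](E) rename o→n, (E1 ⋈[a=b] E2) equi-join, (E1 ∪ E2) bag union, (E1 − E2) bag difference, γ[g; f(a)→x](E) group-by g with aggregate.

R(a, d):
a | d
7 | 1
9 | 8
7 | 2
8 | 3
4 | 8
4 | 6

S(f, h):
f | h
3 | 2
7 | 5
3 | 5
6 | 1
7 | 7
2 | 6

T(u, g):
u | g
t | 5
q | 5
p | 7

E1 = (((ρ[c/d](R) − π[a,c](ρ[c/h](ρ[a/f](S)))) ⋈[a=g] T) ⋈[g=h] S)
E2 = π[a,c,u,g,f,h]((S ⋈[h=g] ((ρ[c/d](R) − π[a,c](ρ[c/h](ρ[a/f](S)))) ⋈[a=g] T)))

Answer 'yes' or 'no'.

E1 row counts bottom-up:
  R → 6
  ρ[c/d](R) → 6
  S → 6
  ρ[a/f](S) → 6
  ρ[c/h](ρ[a/f](S)) → 6
  π[a,c](ρ[c/h](ρ[a/f](S))) → 6
  (ρ[c/d](R) − π[a,c](ρ[c/h](ρ[a/f](S)))) → 6
  T → 3
  ((ρ[c/d](R) − π[a,c](ρ[c/h](ρ[a/f](S)))) ⋈[a=g] T) → 2
  S → 6
  (((ρ[c/d](R) − π[a,c](ρ[c/h](ρ[a/f](S)))) ⋈[a=g] T) ⋈[g=h] S) → 2
E2 row counts bottom-up:
  S → 6
  R → 6
  ρ[c/d](R) → 6
  S → 6
  ρ[a/f](S) → 6
  ρ[c/h](ρ[a/f](S)) → 6
  π[a,c](ρ[c/h](ρ[a/f](S))) → 6
  (ρ[c/d](R) − π[a,c](ρ[c/h](ρ[a/f](S)))) → 6
  T → 3
  ((ρ[c/d](R) − π[a,c](ρ[c/h](ρ[a/f](S)))) ⋈[a=g] T) → 2
  (S ⋈[h=g] ((ρ[c/d](R) − π[a,c](ρ[c/h](ρ[a/f](S)))) ⋈[a=g] T)) → 2
  π[a,c,u,g,f,h]((S ⋈[h=g] ((ρ[c/d](R) − π[a,c](ρ[c/h](ρ[a/f](S)))) ⋈[a=g] T))) → 2

E1 and E2 produce the same multiset:
a | c | u | g | f | h
7 | 1 | p | 7 | 7 | 7
7 | 2 | p | 7 | 7 | 7

yes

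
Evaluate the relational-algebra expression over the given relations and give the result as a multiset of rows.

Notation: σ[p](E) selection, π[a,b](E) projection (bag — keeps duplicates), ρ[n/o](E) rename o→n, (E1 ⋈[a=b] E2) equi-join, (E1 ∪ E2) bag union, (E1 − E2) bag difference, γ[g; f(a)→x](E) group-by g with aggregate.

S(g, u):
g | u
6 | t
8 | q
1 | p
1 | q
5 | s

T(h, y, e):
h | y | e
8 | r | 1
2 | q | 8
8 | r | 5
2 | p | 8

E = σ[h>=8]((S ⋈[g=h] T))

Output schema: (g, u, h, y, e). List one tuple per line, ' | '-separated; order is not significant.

Per-node cardinality:
  S → 5
  T → 4
  (S ⋈[g=h] T) → 2
  σ[h>=8]((S ⋈[g=h] T)) → 2

== RESULT ==
g | u | h | y | e
8 | q | 8 | r | 1
8 | q | 8 | r | 5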